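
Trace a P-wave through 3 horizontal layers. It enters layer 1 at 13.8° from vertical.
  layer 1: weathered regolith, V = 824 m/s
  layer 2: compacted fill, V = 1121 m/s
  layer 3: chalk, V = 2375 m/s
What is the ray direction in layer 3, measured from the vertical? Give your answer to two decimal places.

43.43°

Ray parameter p = sin 13.8° / 824 = 2.8948e-04 s/m.
sin θ_3 = p·V_3 = 2.8948e-04 × 2375 = 0.6875.
θ_3 = arcsin 0.6875 = 43.43°.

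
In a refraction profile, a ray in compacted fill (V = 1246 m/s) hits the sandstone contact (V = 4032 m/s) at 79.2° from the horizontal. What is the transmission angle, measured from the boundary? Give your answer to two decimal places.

Convert to the normal: θ₁ = 90° − 79.2° = 10.8°.
sin θ₁/V₁ = sin θ₂/V₂ ⇒ sin θ₂ = 4032·sin 10.8°/1246 = 4032·0.1874/1246 = 0.6064.
θ₂ = sin⁻¹(0.6064) = 37.33° (from vertical).
From the interface: 90° − 37.33° = 52.67°.

52.67°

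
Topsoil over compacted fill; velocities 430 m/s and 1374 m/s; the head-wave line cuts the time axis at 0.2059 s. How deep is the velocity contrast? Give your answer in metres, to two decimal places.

46.61 m

h = tᵢ·V₁·V₂ / (2·√(V₂²−V₁²)).
√(V₂²−V₁²) = √(1374² − 430²) = 1305.0 m/s.
h = 0.2059 s × 430 × 1374 / (2 × 1305.0) = 46.61 m.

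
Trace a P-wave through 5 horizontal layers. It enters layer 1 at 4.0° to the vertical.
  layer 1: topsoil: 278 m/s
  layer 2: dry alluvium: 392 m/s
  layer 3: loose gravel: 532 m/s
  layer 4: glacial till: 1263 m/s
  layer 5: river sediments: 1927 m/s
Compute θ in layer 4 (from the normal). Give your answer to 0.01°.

Ray parameter p = sin 4.0° / 278 = 2.5092e-04 s/m.
sin θ_4 = p·V_4 = 2.5092e-04 × 1263 = 0.3169.
θ_4 = 18.48° from the vertical.

18.48°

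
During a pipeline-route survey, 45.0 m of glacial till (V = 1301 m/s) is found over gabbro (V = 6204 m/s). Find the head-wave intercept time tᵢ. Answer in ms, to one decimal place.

tᵢ = 2h·√(V₂²−V₁²)/(V₁V₂).
√(V₂²−V₁²) = √(6204²−1301²) = 6066.1 m/s.
tᵢ = 2·45.0·6066.1/(1301·6204) = 0.06764 s.

67.6 ms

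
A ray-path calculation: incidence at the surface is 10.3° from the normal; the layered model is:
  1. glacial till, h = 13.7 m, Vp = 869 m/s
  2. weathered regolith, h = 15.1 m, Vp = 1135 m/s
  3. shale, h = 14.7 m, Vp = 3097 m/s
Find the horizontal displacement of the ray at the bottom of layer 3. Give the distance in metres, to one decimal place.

p = sin θ₁/V₁ = sin 10.3°/869 = 2.0576e-04 s/m is conserved through the stack.
Layer 1: θ = 10.30°; offset = 13.7·tan 10.30° = 2.490 m.
Layer 2: sin θ = p·1135 = 0.2335 → θ = 13.51°; offset = 15.1·tan 13.51° = 3.627 m.
Layer 3: sin θ = p·3097 = 0.6372 → θ = 39.59°; offset = 14.7·tan 39.59° = 12.155 m.
Summing the layer offsets gives 18.271 m.

18.3 m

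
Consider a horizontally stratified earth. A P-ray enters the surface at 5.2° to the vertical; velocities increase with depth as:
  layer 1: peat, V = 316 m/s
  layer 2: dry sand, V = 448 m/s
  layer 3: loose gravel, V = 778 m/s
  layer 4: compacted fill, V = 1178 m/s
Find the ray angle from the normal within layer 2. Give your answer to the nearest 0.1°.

Ray parameter p = sin 5.2° / 316 = 2.8681e-04 s/m.
sin θ_2 = p·V_2 = 2.8681e-04 × 448 = 0.1285.
θ_2 = 7.38° from the vertical.

7.4°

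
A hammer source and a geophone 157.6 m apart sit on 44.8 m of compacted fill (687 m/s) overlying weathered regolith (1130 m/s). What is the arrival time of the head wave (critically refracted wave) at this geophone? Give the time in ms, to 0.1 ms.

243.0 ms

t = x/V₂ + 2h·√(V₂²−V₁²)/(V₁V₂).
√(V₂²−V₁²) = √(1130²−687²) = 897.2 m/s; delay term = 2·44.8·897.2/(687·1130) = 0.10355 s.
t = 157.6/1130 + 0.10355 = 0.24302 s.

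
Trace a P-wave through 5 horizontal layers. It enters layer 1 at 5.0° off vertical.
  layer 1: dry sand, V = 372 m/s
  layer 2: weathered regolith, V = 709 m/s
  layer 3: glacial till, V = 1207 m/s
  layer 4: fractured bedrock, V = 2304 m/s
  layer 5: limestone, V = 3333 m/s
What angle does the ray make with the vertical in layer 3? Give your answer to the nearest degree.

Ray parameter p = sin 5.0° / 372 = 2.3429e-04 s/m.
sin θ_3 = p·V_3 = 2.3429e-04 × 1207 = 0.2828.
θ_3 = arcsin 0.2828 = 16.43°.

16°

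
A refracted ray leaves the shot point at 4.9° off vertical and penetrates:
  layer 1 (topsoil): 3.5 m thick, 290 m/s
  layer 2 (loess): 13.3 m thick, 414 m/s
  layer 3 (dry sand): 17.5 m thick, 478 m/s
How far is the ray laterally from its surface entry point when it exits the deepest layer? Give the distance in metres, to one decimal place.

4.4 m

Ray parameter p = sin 4.9° / 290 m/s = 2.9454e-04 s/m.
Layer 1: θ = 4.90°; offset = 3.5·tan 4.90° = 0.300 m.
Layer 2: sin θ = p·414 = 0.1219 → θ = 7.00°; offset = 13.3·tan 7.00° = 1.634 m.
Layer 3: sin θ = p·478 = 0.1408 → θ = 8.09°; offset = 17.5·tan 8.09° = 2.489 m.
Total horizontal offset = 4.423 m.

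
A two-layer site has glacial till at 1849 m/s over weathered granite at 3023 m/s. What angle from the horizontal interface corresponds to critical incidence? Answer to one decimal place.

52.3°

At critical incidence the refracted ray runs along the interface (θ₂ = 90°), so sin θ_c = V₁/V₂.
θ_c = arcsin(1849/3023) = arcsin 0.6116 = 37.71°.
Measured from the interface: 90° − 37.71° = 52.29°.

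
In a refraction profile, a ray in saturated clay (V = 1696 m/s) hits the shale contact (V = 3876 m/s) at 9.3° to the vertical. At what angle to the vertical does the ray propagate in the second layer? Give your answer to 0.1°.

21.7°

Snell's law: sin θ₂ = (V₂/V₁)·sin θ₁ = (3876/1696)·sin 9.3° = 0.3693.
θ₂ = arcsin 0.3693 = 21.67° from the normal.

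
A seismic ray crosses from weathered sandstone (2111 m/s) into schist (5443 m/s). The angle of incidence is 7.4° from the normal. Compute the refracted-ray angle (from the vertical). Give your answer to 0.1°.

Snell's law: sin θ₂ = (V₂/V₁)·sin θ₁ = (5443/2111)·sin 7.4° = 0.3321.
θ₂ = sin⁻¹(0.3321) = 19.40° (from vertical).

19.4°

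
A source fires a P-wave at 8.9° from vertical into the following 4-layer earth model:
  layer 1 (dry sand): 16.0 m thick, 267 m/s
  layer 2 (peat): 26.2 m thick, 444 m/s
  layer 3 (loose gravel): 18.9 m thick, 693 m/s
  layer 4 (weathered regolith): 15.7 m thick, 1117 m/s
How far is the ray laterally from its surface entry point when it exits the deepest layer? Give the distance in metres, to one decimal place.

Apply Snell's law at each interface; in layer i the horizontal offset is hᵢ·tan θᵢ.
Layer 1: θ = 8.90°; offset = 16.0·tan 8.90° = 2.506 m.
Layer 2: sin θ = 444·sin 8.9°/267 = 0.2573, θ = 14.91°; offset = 26.2·tan 14.91° = 6.975 m.
Layer 3: sin θ = 693·sin 8.9°/267 = 0.4016, θ = 23.68°; offset = 18.9·tan 23.68° = 8.287 m.
Layer 4: sin θ = 1117·sin 8.9°/267 = 0.6472, θ = 40.33°; offset = 15.7·tan 40.33° = 13.330 m.
Summing the layer offsets gives 31.098 m.

31.1 m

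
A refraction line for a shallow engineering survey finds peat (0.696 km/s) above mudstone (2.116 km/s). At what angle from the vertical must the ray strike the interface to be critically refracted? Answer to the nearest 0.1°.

Critical incidence: sin θ_c = V₁/V₂ = 0.696/2.116 = 0.3289.
θ_c = arcsin 0.3289 = 19.20°.

19.2°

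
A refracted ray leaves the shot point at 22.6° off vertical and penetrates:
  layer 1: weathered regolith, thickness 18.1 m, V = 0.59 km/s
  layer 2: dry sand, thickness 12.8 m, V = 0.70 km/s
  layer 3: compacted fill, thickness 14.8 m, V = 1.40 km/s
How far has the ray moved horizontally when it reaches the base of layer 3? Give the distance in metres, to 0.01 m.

p = sin θ₁/V₁ = sin 22.6°/0.59 = 6.5135e-01 s/km is conserved through the stack.
Layer 1: θ = 22.60°; offset = 18.1·tan 22.60° = 7.5343 m.
Layer 2: sin θ = p·0.70 = 0.4559 → θ = 27.13°; offset = 12.8·tan 27.13° = 6.5573 m.
Layer 3: sin θ = p·1.40 = 0.9119 → θ = 65.77°; offset = 14.8·tan 65.77° = 32.8815 m.
Σ offsets = 46.9732 m.

46.97 m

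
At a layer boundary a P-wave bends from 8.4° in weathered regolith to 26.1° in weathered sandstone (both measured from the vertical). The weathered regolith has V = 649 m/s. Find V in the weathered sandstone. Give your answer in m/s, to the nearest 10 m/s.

Snell's law: sin 8.4°/V₁ = sin 26.1°/V₂.
V₂ = V₁·sin 26.1°/sin 8.4° = 649 × 3.0116 = 1954.51 m/s.

1950 m/s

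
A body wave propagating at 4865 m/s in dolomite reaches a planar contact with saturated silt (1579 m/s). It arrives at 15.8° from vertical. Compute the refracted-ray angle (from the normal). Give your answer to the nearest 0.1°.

5.1°

sin θ₁/V₁ = sin θ₂/V₂ ⇒ sin θ₂ = 1579·sin 15.8°/4865 = 1579·0.2723/4865 = 0.0884.
θ₂ = sin⁻¹(0.0884) = 5.07° (from vertical).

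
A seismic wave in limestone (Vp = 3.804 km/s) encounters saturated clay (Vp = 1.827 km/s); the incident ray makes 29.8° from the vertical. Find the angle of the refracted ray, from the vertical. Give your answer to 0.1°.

13.8°

Snell's law: sin θ₂ = (V₂/V₁)·sin θ₁ = (1.827/3.804)·sin 29.8° = 0.2387.
θ₂ = arcsin 0.2387 = 13.81° from the normal.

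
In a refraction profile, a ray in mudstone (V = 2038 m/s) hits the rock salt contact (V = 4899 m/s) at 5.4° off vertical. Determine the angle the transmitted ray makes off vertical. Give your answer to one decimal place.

sin θ₁/V₁ = sin θ₂/V₂ ⇒ sin θ₂ = 4899·sin 5.4°/2038 = 4899·0.0941/2038 = 0.2262.
θ₂ = sin⁻¹(0.2262) = 13.07° (from vertical).

13.1°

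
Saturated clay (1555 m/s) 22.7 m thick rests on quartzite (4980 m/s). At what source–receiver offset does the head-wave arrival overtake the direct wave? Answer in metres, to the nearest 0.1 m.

62.7 m

x_cross = 2h·√((V₂+V₁)/(V₂−V₁)).
(V₂+V₁)/(V₂−V₁) = (4980+1555)/(4980−1555) = 1.9080; √ = 1.3813.
x_cross = 2·22.7·1.3813 = 62.71 m.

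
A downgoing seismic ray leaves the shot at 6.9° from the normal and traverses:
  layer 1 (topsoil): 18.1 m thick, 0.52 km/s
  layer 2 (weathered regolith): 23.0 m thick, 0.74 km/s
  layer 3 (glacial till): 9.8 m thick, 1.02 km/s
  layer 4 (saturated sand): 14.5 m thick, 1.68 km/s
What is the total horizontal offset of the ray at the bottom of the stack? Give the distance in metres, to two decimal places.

14.66 m

Apply Snell's law at each interface; in layer i the horizontal offset is hᵢ·tan θᵢ.
Layer 1: θ = 6.90°; offset = 18.1·tan 6.90° = 2.1903 m.
Layer 2: sin θ = 0.74·sin 6.9°/0.52 = 0.1710, θ = 9.84°; offset = 23.0·tan 9.84° = 3.9909 m.
Layer 3: sin θ = 1.02·sin 6.9°/0.52 = 0.2357, θ = 13.63°; offset = 9.8·tan 13.63° = 2.3763 m.
Layer 4: sin θ = 1.68·sin 6.9°/0.52 = 0.3881, θ = 22.84°; offset = 14.5·tan 22.84° = 6.1067 m.
Σ offsets = 14.6643 m.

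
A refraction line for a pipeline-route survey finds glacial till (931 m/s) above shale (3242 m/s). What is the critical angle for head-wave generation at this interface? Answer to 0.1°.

16.7°

Critical incidence: sin θ_c = V₁/V₂ = 931/3242 = 0.2872.
θ_c = arcsin 0.2872 = 16.69°.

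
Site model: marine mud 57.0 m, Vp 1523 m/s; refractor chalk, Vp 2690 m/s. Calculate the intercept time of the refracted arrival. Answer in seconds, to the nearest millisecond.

0.062 s

θ_c = arcsin(V₁/V₂) = arcsin(1523/2690) = 34.48°; cos θ_c = 0.8243.
tᵢ = 2h·cos θ_c / V₁ = 2·57.0·0.8243 / 1523 = 0.06170 s.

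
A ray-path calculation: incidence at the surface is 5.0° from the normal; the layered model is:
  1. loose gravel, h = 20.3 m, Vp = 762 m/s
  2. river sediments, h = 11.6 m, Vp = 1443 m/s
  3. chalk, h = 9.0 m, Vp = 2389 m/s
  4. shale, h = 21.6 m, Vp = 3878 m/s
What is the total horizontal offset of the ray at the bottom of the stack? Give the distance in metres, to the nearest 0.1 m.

17.0 m

Apply Snell's law at each interface; in layer i the horizontal offset is hᵢ·tan θᵢ.
Layer 1: θ = 5.00°; offset = 20.3·tan 5.00° = 1.776 m.
Layer 2: sin θ = 1443·sin 5.0°/762 = 0.1650, θ = 9.50°; offset = 11.6·tan 9.50° = 1.941 m.
Layer 3: sin θ = 2389·sin 5.0°/762 = 0.2732, θ = 15.86°; offset = 9.0·tan 15.86° = 2.557 m.
Layer 4: sin θ = 3878·sin 5.0°/762 = 0.4436, θ = 26.33°; offset = 21.6·tan 26.33° = 10.690 m.
Total horizontal offset = 16.964 m.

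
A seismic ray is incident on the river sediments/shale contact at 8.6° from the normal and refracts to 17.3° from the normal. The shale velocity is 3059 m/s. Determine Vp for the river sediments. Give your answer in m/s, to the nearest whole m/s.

1538 m/s

sin 8.6° = 0.1495; sin 17.3° = 0.2974.
V₁ = V₂·(sin θ₁/sin θ₂) = 3059·(0.1495/0.2974) = 1538.22 m/s.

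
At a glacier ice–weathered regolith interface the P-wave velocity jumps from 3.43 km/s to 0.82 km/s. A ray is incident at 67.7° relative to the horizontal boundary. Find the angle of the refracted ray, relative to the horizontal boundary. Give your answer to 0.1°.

84.8°

Convert to the normal: θ₁ = 90° − 67.7° = 22.3°.
sin θ₁/V₁ = sin θ₂/V₂ ⇒ sin θ₂ = 0.82·sin 22.3°/3.43 = 0.82·0.3795/3.43 = 0.0907.
θ₂ = arcsin 0.0907 = 5.20° from the normal.
From the interface: 90° − 5.20° = 84.80°.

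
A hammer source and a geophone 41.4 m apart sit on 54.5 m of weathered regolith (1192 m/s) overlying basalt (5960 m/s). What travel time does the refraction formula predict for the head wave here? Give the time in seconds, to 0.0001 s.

t = x/V₂ + 2h·√(V₂²−V₁²)/(V₁V₂).
√(V₂²−V₁²) = √(5960²−1192²) = 5839.6 m/s; delay term = 2·54.5·5839.6/(1192·5960) = 0.08960 s.
t = 41.4/5960 + 0.08960 = 0.09654 s.

0.0965 s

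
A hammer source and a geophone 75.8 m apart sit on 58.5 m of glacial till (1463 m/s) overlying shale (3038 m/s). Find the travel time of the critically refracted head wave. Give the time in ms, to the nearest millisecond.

95 ms

t = x/V₂ + 2h·√(V₂²−V₁²)/(V₁V₂).
√(V₂²−V₁²) = √(3038²−1463²) = 2662.5 m/s; delay term = 2·58.5·2662.5/(1463·3038) = 0.07009 s.
t = 75.8/3038 + 0.07009 = 0.09504 s.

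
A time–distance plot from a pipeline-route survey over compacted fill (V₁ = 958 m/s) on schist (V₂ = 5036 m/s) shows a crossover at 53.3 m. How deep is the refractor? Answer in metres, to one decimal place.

h = (x_cross/2)·√((V₂−V₁)/(V₂+V₁)).
(V₂−V₁)/(V₂+V₁) = (5036−958)/(5036+958) = 0.6803; √ = 0.8248.
h = (53.3/2)·0.8248 = 21.98 m.

22.0 m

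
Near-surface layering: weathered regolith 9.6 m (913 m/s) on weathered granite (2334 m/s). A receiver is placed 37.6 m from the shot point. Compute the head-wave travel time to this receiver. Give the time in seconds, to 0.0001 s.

0.0355 s

θ_c = arcsin(V₁/V₂) = arcsin(913/2334) = 23.03°, cos θ_c = 0.9203.
Intercept time tᵢ = 2h cos θ_c / V₁ = 2·9.6·0.9203/913 = 0.01935 s.
t = x/V₂ + tᵢ = 37.6/2334 + 0.01935 = 0.03546 s.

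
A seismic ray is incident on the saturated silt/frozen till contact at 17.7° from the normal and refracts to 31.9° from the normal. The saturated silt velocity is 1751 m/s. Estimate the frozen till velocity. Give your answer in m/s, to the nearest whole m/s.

Snell's law: sin 17.7°/V₁ = sin 31.9°/V₂.
V₂ = V₁·sin 31.9°/sin 17.7° = 1751 × 1.7381 = 3043.40 m/s.

3043 m/s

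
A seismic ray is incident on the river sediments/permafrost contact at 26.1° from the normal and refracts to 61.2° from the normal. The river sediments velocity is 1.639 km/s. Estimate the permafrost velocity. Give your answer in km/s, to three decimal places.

3.265 km/s

sin 26.1° = 0.4399; sin 61.2° = 0.8763.
V₂ = V₁·(sin θ₂/sin θ₁) = 1.639·(0.8763/0.4399) = 3.265 km/s.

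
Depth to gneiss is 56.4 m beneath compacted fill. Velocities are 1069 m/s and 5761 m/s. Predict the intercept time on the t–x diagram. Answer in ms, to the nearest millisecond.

tᵢ = 2h·√(V₂²−V₁²)/(V₁V₂).
√(V₂²−V₁²) = √(5761²−1069²) = 5661.0 m/s.
tᵢ = 2·56.4·5661.0/(1069·5761) = 0.10369 s.

104 ms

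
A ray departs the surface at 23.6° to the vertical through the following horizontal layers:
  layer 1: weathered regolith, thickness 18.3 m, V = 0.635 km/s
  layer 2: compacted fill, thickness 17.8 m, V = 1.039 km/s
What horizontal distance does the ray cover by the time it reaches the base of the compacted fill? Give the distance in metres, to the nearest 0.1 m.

23.4 m

Apply Snell's law at each interface; in layer i the horizontal offset is hᵢ·tan θᵢ.
Layer 1: θ = 23.60°; offset = 18.3·tan 23.60° = 7.995 m.
Layer 2: sin θ = 1.039·sin 23.6°/0.635 = 0.6551, θ = 40.92°; offset = 17.8·tan 40.92° = 15.432 m.
Summing the layer offsets gives 23.427 m.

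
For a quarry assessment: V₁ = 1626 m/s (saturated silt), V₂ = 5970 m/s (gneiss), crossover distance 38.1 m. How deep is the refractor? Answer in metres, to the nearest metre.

x_cross = 2h·√((V₂+V₁)/(V₂−V₁)) → h = x_cross / (2·√((V₂+V₁)/(V₂−V₁))).
√((V₂+V₁)/(V₂−V₁)) = √((5970+1626)/(5970−1626)) = 1.3224.
h = 38.1 / (2·1.3224) = 14.41 m.

14 m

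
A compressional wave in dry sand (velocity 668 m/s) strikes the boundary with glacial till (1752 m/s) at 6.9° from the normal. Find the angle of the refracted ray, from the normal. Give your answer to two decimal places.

18.37°

Snell's law: sin θ₂ = (V₂/V₁)·sin θ₁ = (1752/668)·sin 6.9° = 0.3151.
θ₂ = sin⁻¹(0.3151) = 18.37° (from vertical).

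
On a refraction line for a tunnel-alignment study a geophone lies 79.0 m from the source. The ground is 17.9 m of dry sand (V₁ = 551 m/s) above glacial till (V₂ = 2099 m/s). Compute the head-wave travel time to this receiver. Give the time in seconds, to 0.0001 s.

0.1003 s

t = x/V₂ + 2h·√(V₂²−V₁²)/(V₁V₂).
√(V₂²−V₁²) = √(2099²−551²) = 2025.4 m/s; delay term = 2·17.9·2025.4/(551·2099) = 0.06269 s.
t = 79.0/2099 + 0.06269 = 0.10033 s.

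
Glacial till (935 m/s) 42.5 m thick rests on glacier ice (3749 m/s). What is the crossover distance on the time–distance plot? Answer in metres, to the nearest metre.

x_cross = 2h·√((V₂+V₁)/(V₂−V₁)).
(V₂+V₁)/(V₂−V₁) = (3749+935)/(3749−935) = 1.6645; √ = 1.2902.
x_cross = 2·42.5·1.2902 = 109.66 m.

110 m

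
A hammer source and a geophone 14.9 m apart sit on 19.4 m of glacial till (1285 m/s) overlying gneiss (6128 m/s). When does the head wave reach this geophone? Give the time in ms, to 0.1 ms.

θ_c = arcsin(V₁/V₂) = arcsin(1285/6128) = 12.10°, cos θ_c = 0.9778.
Intercept time tᵢ = 2h cos θ_c / V₁ = 2·19.4·0.9778/1285 = 0.02952 s.
t = x/V₂ + tᵢ = 14.9/6128 + 0.02952 = 0.03195 s.

32.0 ms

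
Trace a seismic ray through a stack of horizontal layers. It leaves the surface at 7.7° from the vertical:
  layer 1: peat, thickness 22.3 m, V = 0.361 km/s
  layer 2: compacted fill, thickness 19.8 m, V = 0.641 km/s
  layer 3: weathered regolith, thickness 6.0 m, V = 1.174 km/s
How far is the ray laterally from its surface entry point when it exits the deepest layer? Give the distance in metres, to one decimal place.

p = sin θ₁/V₁ = sin 7.7°/0.361 = 3.7115e-01 s/km is conserved through the stack.
Layer 1: θ = 7.70°; offset = 22.3·tan 7.70° = 3.015 m.
Layer 2: sin θ = p·0.641 = 0.2379 → θ = 13.76°; offset = 19.8·tan 13.76° = 4.850 m.
Layer 3: sin θ = p·1.174 = 0.4357 → θ = 25.83°; offset = 6.0·tan 25.83° = 2.905 m.
Σ offsets = 10.770 m.

10.8 m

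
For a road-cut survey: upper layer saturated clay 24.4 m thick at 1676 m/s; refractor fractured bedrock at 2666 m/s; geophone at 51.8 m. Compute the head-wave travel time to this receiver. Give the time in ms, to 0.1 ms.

42.1 ms

t = x/V₂ + 2h·√(V₂²−V₁²)/(V₁V₂).
√(V₂²−V₁²) = √(2666²−1676²) = 2073.3 m/s; delay term = 2·24.4·2073.3/(1676·2666) = 0.02264 s.
t = 51.8/2666 + 0.02264 = 0.04207 s.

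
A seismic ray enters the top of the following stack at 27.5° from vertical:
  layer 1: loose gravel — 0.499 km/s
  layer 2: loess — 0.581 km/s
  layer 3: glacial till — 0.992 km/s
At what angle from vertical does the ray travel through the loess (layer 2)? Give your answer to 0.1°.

Ray parameter p = sin 27.5° / 0.499 = 9.2535e-01 s/km.
sin θ_2 = p·V_2 = 9.2535e-01 × 0.581 = 0.5376.
θ_2 = 32.52° from the vertical.

32.5°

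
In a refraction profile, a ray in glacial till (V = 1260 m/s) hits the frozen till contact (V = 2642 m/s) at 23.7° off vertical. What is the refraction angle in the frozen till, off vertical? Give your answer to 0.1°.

sin θ₁/V₁ = sin θ₂/V₂ ⇒ sin θ₂ = 2642·sin 23.7°/1260 = 2642·0.4019/1260 = 0.8428.
θ₂ = sin⁻¹(0.8428) = 57.44° (from vertical).

57.4°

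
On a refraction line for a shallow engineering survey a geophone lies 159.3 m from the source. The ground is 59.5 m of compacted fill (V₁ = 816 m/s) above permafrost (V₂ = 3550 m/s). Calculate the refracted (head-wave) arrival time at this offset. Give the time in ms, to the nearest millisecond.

187 ms

t = x/V₂ + 2h·√(V₂²−V₁²)/(V₁V₂).
√(V₂²−V₁²) = √(3550²−816²) = 3454.9 m/s; delay term = 2·59.5·3454.9/(816·3550) = 0.14193 s.
t = 159.3/3550 + 0.14193 = 0.18680 s.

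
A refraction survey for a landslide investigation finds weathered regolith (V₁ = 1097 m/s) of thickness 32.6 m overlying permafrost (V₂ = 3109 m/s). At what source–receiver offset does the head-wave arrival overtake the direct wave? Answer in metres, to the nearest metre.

x_cross = 2h·√((V₂+V₁)/(V₂−V₁)).
(V₂+V₁)/(V₂−V₁) = (3109+1097)/(3109−1097) = 2.0905; √ = 1.4458.
x_cross = 2·32.6·1.4458 = 94.27 m.

94 m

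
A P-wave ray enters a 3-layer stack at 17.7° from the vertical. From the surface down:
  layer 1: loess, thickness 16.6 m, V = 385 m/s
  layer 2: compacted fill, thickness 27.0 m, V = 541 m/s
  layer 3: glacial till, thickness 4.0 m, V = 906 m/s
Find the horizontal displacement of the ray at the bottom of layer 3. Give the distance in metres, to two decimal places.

p = sin θ₁/V₁ = sin 17.7°/385 = 7.8970e-04 s/m is conserved through the stack.
Layer 1: θ = 17.70°; offset = 16.6·tan 17.70° = 5.2977 m.
Layer 2: sin θ = p·541 = 0.4272 → θ = 25.29°; offset = 27.0·tan 25.29° = 12.7580 m.
Layer 3: sin θ = p·906 = 0.7155 → θ = 45.68°; offset = 4.0·tan 45.68° = 4.0963 m.
Σ offsets = 22.1520 m.

22.15 m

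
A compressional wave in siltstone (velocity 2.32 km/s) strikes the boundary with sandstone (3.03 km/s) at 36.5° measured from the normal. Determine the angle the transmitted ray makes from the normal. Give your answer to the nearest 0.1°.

51.0°

sin θ₁/V₁ = sin θ₂/V₂ ⇒ sin θ₂ = 3.03·sin 36.5°/2.32 = 3.03·0.5948/2.32 = 0.7769.
θ₂ = sin⁻¹(0.7769) = 50.97° (from vertical).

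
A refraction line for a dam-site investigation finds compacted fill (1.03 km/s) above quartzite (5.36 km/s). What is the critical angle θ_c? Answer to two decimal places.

At critical incidence the refracted ray runs along the interface (θ₂ = 90°), so sin θ_c = V₁/V₂.
θ_c = arcsin(1.03/5.36) = arcsin 0.1922 = 11.08°.

11.08°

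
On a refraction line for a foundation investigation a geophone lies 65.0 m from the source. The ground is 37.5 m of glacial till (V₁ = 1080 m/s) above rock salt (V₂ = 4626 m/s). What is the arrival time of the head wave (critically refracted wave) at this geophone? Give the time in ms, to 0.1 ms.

81.6 ms

t = x/V₂ + 2h·√(V₂²−V₁²)/(V₁V₂).
√(V₂²−V₁²) = √(4626²−1080²) = 4498.2 m/s; delay term = 2·37.5·4498.2/(1080·4626) = 0.06753 s.
t = 65.0/4626 + 0.06753 = 0.08158 s.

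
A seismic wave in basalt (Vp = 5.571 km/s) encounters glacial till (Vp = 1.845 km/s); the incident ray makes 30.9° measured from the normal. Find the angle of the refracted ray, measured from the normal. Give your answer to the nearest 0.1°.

sin θ₁/V₁ = sin θ₂/V₂ ⇒ sin θ₂ = 1.845·sin 30.9°/5.571 = 1.845·0.5135/5.571 = 0.1701.
θ₂ = sin⁻¹(0.1701) = 9.79° (from vertical).

9.8°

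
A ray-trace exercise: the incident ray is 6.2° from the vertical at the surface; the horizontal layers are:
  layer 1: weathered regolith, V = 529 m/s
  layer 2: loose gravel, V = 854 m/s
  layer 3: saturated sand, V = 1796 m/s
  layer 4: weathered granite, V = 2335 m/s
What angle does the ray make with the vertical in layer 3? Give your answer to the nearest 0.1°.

Ray parameter p = sin 6.2° / 529 = 2.0416e-04 s/m.
sin θ_3 = p·V_3 = 2.0416e-04 × 1796 = 0.3667.
θ_3 = 21.51° from the vertical.

21.5°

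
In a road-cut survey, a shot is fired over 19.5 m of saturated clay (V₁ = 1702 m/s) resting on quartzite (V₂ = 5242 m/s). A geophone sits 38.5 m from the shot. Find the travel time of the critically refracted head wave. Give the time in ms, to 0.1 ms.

θ_c = arcsin(V₁/V₂) = arcsin(1702/5242) = 18.95°, cos θ_c = 0.9458.
Intercept time tᵢ = 2h cos θ_c / V₁ = 2·19.5·0.9458/1702 = 0.02167 s.
t = x/V₂ + tᵢ = 38.5/5242 + 0.02167 = 0.02902 s.

29.0 ms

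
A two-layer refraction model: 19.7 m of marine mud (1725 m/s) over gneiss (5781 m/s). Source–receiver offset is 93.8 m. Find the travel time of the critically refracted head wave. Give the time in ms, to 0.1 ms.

38.0 ms

θ_c = arcsin(V₁/V₂) = arcsin(1725/5781) = 17.36°, cos θ_c = 0.9544.
Intercept time tᵢ = 2h cos θ_c / V₁ = 2·19.7·0.9544/1725 = 0.02180 s.
t = x/V₂ + tᵢ = 93.8/5781 + 0.02180 = 0.03803 s.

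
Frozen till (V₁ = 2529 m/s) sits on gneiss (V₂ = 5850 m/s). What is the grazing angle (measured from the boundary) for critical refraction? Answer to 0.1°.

At critical incidence the refracted ray runs along the interface (θ₂ = 90°), so sin θ_c = V₁/V₂.
θ_c = arcsin(2529/5850) = arcsin 0.4323 = 25.61°.
Measured from the interface: 90° − 25.61° = 64.39°.

64.4°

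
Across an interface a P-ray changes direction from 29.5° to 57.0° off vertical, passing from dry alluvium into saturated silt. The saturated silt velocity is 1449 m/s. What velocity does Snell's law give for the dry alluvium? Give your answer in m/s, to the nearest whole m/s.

Snell's law: sin 29.5°/V₁ = sin 57.0°/V₂.
V₁ = V₂·sin 29.5°/sin 57.0° = 1449 × 0.5871 = 850.78 m/s.

851 m/s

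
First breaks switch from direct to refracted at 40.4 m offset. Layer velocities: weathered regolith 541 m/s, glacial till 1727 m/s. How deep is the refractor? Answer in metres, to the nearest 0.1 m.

h = (x_cross/2)·√((V₂−V₁)/(V₂+V₁)).
(V₂−V₁)/(V₂+V₁) = (1727−541)/(1727+541) = 0.5229; √ = 0.7231.
h = (40.4/2)·0.7231 = 14.61 m.

14.6 m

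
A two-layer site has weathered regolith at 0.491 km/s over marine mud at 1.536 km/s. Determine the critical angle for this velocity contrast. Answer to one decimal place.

At critical incidence the refracted ray runs along the interface (θ₂ = 90°), so sin θ_c = V₁/V₂.
θ_c = arcsin(0.491/1.536) = arcsin 0.3197 = 18.64°.

18.6°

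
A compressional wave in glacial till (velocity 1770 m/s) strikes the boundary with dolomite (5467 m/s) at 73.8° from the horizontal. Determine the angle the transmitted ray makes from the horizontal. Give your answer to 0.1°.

Angle from the normal: 90° − 73.8° = 16.2°.
Snell's law: sin θ₂ = (V₂/V₁)·sin θ₁ = (5467/1770)·sin 16.2° = 0.8617.
θ₂ = arcsin 0.8617 = 59.51° from the normal.
From the interface: 90° − 59.51° = 30.49°.

30.5°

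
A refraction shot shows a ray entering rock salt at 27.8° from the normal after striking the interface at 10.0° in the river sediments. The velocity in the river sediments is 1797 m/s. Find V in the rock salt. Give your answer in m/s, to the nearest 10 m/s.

4830 m/s

sin 10.0° = 0.1736; sin 27.8° = 0.4664.
V₂ = V₁·(sin θ₂/sin θ₁) = 1797·(0.4664/0.1736) = 4826.41 m/s.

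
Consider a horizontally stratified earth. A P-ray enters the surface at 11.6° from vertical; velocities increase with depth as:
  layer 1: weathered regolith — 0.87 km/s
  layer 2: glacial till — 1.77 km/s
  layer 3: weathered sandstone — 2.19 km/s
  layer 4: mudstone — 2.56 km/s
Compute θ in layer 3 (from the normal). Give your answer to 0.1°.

Ray parameter p = sin 11.6° / 0.87 = 2.3112e-01 s/km.
sin θ_3 = p·V_3 = 2.3112e-01 × 2.19 = 0.5062.
θ_3 = 30.41° from the vertical.

30.4°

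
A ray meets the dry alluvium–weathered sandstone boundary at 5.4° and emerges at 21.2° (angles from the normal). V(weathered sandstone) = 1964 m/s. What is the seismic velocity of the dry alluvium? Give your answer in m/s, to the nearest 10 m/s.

510 m/s

Snell's law: sin 5.4°/V₁ = sin 21.2°/V₂.
V₁ = V₂·sin 5.4°/sin 21.2° = 1964 × 0.2602 = 511.11 m/s.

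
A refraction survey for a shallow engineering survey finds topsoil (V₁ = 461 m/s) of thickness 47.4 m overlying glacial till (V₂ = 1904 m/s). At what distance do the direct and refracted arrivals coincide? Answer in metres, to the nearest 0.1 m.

θ_c = arcsin(461/1904) = 14.01°, so cos θ_c = 0.9702 and tᵢ = 2h cos θ_c/V₁ = 0.1995 s.
At crossover x/V₁ = x/V₂ + tᵢ ⇒ x = tᵢ/(1/V₁ − 1/V₂) = 0.19952/(2.1692e-03 − 5.2521e-04) = 121.36 m.

121.4 m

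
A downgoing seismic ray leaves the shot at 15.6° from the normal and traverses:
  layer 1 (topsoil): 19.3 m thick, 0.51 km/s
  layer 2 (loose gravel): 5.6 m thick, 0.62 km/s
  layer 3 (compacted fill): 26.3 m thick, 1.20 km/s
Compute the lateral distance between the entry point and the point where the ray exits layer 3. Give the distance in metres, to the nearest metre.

Apply Snell's law at each interface; in layer i the horizontal offset is hᵢ·tan θᵢ.
Layer 1: θ = 15.60°; offset = 19.3·tan 15.60° = 5.389 m.
Layer 2: sin θ = 0.62·sin 15.6°/0.51 = 0.3269, θ = 19.08°; offset = 5.6·tan 19.08° = 1.937 m.
Layer 3: sin θ = 1.20·sin 15.6°/0.51 = 0.6328, θ = 39.25°; offset = 26.3·tan 39.25° = 21.491 m.
Σ offsets = 28.817 m.

29 m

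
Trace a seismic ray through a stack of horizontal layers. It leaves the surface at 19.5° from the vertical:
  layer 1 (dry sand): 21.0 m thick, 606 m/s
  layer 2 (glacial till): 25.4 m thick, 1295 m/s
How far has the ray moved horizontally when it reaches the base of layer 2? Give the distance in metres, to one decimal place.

33.3 m

Apply Snell's law at each interface; in layer i the horizontal offset is hᵢ·tan θᵢ.
Layer 1: θ = 19.50°; offset = 21.0·tan 19.50° = 7.436 m.
Layer 2: sin θ = 1295·sin 19.5°/606 = 0.7133, θ = 45.51°; offset = 25.4·tan 45.51° = 25.853 m.
Summing the layer offsets gives 33.290 m.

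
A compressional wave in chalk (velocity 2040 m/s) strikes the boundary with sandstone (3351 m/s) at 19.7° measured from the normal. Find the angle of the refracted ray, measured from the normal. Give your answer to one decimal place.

33.6°

sin θ₁/V₁ = sin θ₂/V₂ ⇒ sin θ₂ = 3351·sin 19.7°/2040 = 3351·0.3371/2040 = 0.5537.
θ₂ = arcsin 0.5537 = 33.62° from the normal.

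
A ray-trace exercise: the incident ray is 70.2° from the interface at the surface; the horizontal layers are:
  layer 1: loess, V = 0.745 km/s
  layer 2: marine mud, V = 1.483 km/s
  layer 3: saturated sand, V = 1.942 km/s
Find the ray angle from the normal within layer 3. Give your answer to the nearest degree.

62°

From the normal: θ₁ = 90° − 70.2° = 19.8°.
Ray parameter p = sin 19.8° / 0.745 = 4.5468e-01 s/km.
sin θ_3 = p·V_3 = 4.5468e-01 × 1.942 = 0.8830.
θ_3 = arcsin 0.8830 = 62.01°.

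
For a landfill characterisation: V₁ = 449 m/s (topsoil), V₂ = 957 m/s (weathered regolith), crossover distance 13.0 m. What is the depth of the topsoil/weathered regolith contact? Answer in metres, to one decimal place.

3.9 m

x_cross = 2h·√((V₂+V₁)/(V₂−V₁)) → h = x_cross / (2·√((V₂+V₁)/(V₂−V₁))).
√((V₂+V₁)/(V₂−V₁)) = √((957+449)/(957−449)) = 1.6636.
h = 13.0 / (2·1.6636) = 3.91 m.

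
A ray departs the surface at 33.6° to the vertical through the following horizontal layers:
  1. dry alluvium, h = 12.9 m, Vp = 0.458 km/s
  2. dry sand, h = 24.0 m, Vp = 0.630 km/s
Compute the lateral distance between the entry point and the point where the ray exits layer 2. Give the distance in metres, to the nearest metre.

37 m

p = sin θ₁/V₁ = sin 33.6°/0.458 = 1.2083e+00 s/km is conserved through the stack.
Layer 1: θ = 33.60°; offset = 12.9·tan 33.60° = 8.571 m.
Layer 2: sin θ = p·0.630 = 0.7612 → θ = 49.57°; offset = 24.0·tan 49.57° = 28.171 m.
Σ offsets = 36.742 m.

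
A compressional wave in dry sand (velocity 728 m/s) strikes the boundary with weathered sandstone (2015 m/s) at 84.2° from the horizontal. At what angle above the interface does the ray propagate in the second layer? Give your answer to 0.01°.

Angle from the normal: 90° − 84.2° = 5.8°.
sin θ₁/V₁ = sin θ₂/V₂ ⇒ sin θ₂ = 2015·sin 5.8°/728 = 2015·0.1011/728 = 0.2797.
θ₂ = arcsin 0.2797 = 16.24° from the normal.
From the interface: 90° − 16.24° = 73.76°.

73.76°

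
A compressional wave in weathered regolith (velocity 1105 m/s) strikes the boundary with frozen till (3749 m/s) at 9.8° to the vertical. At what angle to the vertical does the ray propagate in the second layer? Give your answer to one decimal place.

35.3°

Snell's law: sin θ₂ = (V₂/V₁)·sin θ₁ = (3749/1105)·sin 9.8° = 0.5775.
θ₂ = sin⁻¹(0.5775) = 35.27° (from vertical).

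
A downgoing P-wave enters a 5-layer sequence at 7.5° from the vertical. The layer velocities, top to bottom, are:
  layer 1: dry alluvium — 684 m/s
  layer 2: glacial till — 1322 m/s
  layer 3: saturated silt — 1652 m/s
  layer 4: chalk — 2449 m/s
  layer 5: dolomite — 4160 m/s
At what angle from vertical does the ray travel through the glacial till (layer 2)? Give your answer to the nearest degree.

15°

Ray parameter p = sin 7.5° / 684 = 1.9083e-04 s/m.
sin θ_2 = p·V_2 = 1.9083e-04 × 1322 = 0.2523.
θ_2 = 14.61° from the vertical.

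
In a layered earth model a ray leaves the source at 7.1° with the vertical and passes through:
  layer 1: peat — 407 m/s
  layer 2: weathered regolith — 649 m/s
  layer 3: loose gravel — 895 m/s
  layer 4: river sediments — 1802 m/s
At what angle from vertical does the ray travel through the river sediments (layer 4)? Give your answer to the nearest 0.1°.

33.2°

Ray parameter p = sin 7.1° / 407 = 3.0369e-04 s/m.
sin θ_4 = p·V_4 = 3.0369e-04 × 1802 = 0.5472.
θ_4 = 33.18° from the vertical.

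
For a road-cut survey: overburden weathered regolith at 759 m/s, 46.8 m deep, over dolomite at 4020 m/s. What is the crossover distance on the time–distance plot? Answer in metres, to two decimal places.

θ_c = arcsin(759/4020) = 10.88°, so cos θ_c = 0.9820 and tᵢ = 2h cos θ_c/V₁ = 0.1211 s.
At crossover x/V₁ = x/V₂ + tᵢ ⇒ x = tᵢ/(1/V₁ − 1/V₂) = 0.12110/(1.3175e-03 − 2.4876e-04) = 113.31 m.

113.31 m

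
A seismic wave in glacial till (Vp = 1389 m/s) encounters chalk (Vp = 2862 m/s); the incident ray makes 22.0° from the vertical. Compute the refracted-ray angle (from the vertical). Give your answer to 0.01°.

50.52°

Snell's law: sin θ₂ = (V₂/V₁)·sin θ₁ = (2862/1389)·sin 22.0° = 0.7719.
θ₂ = arcsin 0.7719 = 50.52° from the normal.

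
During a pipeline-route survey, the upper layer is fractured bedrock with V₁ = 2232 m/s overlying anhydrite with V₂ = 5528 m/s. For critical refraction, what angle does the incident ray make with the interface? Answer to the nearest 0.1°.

66.2°

At critical incidence the refracted ray runs along the interface (θ₂ = 90°), so sin θ_c = V₁/V₂.
θ_c = arcsin(2232/5528) = arcsin 0.4038 = 23.81°.
Measured from the interface: 90° − 23.81° = 66.19°.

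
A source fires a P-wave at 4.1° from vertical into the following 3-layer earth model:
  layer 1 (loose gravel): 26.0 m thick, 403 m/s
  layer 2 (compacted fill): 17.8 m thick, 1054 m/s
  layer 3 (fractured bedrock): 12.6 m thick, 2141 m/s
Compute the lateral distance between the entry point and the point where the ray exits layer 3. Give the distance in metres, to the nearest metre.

Apply Snell's law at each interface; in layer i the horizontal offset is hᵢ·tan θᵢ.
Layer 1: θ = 4.10°; offset = 26.0·tan 4.10° = 1.864 m.
Layer 2: sin θ = 1054·sin 4.1°/403 = 0.1870, θ = 10.78°; offset = 17.8·tan 10.78° = 3.388 m.
Layer 3: sin θ = 2141·sin 4.1°/403 = 0.3798, θ = 22.32°; offset = 12.6·tan 22.32° = 5.174 m.
Summing the layer offsets gives 10.426 m.

10 m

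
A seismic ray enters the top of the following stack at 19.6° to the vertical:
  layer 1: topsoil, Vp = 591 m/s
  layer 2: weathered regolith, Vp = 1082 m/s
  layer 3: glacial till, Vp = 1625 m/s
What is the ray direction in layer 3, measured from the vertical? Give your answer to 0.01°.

67.27°

Ray parameter p = sin 19.6° / 591 = 5.6760e-04 s/m.
sin θ_3 = p·V_3 = 5.6760e-04 × 1625 = 0.9223.
θ_3 = arcsin 0.9223 = 67.27°.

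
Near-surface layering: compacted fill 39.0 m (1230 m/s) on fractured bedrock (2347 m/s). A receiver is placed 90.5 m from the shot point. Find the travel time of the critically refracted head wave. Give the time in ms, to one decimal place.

t = x/V₂ + 2h·√(V₂²−V₁²)/(V₁V₂).
√(V₂²−V₁²) = √(2347²−1230²) = 1998.9 m/s; delay term = 2·39.0·1998.9/(1230·2347) = 0.05401 s.
t = 90.5/2347 + 0.05401 = 0.09257 s.

92.6 ms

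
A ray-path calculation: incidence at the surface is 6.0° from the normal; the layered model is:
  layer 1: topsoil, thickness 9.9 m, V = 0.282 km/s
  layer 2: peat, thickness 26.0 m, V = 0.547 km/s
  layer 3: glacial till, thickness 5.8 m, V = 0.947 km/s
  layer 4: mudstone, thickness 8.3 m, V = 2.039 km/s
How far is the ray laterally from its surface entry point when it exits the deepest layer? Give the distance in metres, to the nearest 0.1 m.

p = sin θ₁/V₁ = sin 6.0°/0.282 = 3.7067e-01 s/km is conserved through the stack.
Layer 1: θ = 6.00°; offset = 9.9·tan 6.00° = 1.041 m.
Layer 2: sin θ = p·0.547 = 0.2028 → θ = 11.70°; offset = 26.0·tan 11.70° = 5.383 m.
Layer 3: sin θ = p·0.947 = 0.3510 → θ = 20.55°; offset = 5.8·tan 20.55° = 2.174 m.
Layer 4: sin θ = p·2.039 = 0.7558 → θ = 49.09°; offset = 8.3·tan 49.09° = 9.580 m.
Total horizontal offset = 18.178 m.

18.2 m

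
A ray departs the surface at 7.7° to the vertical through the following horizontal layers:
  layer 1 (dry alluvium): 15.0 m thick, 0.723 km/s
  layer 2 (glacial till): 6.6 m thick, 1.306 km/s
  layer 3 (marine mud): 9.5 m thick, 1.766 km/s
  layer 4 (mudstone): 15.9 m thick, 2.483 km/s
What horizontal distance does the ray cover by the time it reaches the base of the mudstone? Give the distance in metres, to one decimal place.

Apply Snell's law at each interface; in layer i the horizontal offset is hᵢ·tan θᵢ.
Layer 1: θ = 7.70°; offset = 15.0·tan 7.70° = 2.028 m.
Layer 2: sin θ = 1.306·sin 7.7°/0.723 = 0.2420, θ = 14.01°; offset = 6.6·tan 14.01° = 1.646 m.
Layer 3: sin θ = 1.766·sin 7.7°/0.723 = 0.3273, θ = 19.10°; offset = 9.5·tan 19.10° = 3.290 m.
Layer 4: sin θ = 2.483·sin 7.7°/0.723 = 0.4601, θ = 27.40°; offset = 15.9·tan 27.40° = 8.241 m.
Σ offsets = 15.205 m.

15.2 m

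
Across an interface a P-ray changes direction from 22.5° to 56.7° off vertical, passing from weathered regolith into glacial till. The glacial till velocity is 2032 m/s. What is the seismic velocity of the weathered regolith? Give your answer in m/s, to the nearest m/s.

930 m/s

sin 22.5° = 0.3827; sin 56.7° = 0.8358.
V₁ = V₂·(sin θ₁/sin θ₂) = 2032·(0.3827/0.8358) = 930.37 m/s.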